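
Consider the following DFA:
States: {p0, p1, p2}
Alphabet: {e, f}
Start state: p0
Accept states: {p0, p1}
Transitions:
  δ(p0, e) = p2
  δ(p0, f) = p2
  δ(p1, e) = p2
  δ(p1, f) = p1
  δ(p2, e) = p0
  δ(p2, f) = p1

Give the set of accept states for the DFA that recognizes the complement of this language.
Complement accept states = All states \ Original accept states
= {p0, p1, p2} \ {p0, p1}
{p2}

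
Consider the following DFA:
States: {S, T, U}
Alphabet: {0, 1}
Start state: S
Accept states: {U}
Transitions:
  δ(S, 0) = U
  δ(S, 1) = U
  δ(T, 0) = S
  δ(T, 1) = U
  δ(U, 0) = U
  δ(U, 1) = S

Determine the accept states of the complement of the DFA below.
Complement accept states = All states \ Original accept states
= {S, T, U} \ {U}
{S, T}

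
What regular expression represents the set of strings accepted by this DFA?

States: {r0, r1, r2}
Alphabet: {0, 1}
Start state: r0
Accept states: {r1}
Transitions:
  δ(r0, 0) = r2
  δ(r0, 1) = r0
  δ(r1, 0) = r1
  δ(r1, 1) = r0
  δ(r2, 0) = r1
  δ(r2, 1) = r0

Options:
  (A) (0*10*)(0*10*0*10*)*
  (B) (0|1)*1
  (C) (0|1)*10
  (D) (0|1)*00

Check each option against the DFA on short strings; one disagreement eliminates an option:
  (A) (0*10*)(0*10*0*10*)*: on '1' the DFA goes r0 → r0 and rejects (r0 ∉ Accept), but the regex matches it → eliminate
  (B) (0|1)*1: on '1' the DFA goes r0 → r0 and rejects (r0 ∉ Accept), but the regex matches it → eliminate
  (C) (0|1)*10: on '00' the DFA goes r0 → r2 → r1 and accepts (r1 ∈ Accept), but the regex does not match it → eliminate
  (D) (0|1)*00: agrees with the DFA on every string of length ≤ 6
Only (D) is consistent with the DFA.
(D) (0|1)*00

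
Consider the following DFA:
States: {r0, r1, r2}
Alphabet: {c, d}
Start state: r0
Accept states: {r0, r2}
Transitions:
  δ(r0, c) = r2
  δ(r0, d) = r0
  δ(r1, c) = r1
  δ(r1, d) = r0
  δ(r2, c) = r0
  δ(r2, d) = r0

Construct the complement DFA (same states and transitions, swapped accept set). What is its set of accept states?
Complement accept states = All states \ Original accept states
= {r0, r1, r2} \ {r0, r2}
{r1}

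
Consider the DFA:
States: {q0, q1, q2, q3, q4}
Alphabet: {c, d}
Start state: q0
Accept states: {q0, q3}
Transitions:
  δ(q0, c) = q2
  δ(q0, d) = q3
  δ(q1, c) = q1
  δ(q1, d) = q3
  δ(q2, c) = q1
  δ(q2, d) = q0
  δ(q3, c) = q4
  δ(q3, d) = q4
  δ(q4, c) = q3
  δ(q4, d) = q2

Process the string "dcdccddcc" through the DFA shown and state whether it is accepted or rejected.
Processing string "dcdccddcc":
  q0 --d--> q3
  q3 --c--> q4
  q4 --d--> q2
  q2 --c--> q1
  q1 --c--> q1
  q1 --d--> q3
  q3 --d--> q4
  q4 --c--> q3
  q3 --c--> q4
Final state: q4
Accept states: {q0, q3}
No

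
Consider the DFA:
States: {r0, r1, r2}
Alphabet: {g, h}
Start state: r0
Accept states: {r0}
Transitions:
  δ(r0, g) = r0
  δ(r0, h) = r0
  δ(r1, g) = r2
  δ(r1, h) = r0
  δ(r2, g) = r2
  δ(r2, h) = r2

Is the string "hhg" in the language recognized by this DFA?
Processing string "hhg":
  r0 --h--> r0
  r0 --h--> r0
  r0 --g--> r0
Final state: r0
Accept states: {r0}
Yes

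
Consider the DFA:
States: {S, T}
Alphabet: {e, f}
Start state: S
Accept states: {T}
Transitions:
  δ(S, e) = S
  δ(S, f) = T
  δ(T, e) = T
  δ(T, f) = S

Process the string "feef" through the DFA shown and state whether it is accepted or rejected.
Processing string "feef":
  S --f--> T
  T --e--> T
  T --e--> T
  T --f--> S
Final state: S
Accept states: {T}
No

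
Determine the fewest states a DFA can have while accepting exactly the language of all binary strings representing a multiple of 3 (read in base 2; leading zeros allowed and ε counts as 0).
By Myhill–Nerode, count the distinguishable equivalence classes: three classes — residue of the binary value mod 3.
3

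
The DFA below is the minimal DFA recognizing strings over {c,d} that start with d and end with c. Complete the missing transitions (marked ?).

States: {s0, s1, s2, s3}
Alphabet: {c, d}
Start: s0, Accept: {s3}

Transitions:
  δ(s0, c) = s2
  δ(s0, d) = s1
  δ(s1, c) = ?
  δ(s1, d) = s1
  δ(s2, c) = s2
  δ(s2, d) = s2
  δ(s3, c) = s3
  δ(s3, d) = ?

From the language and accept set, identify what each state tracks — s0: no input read; s1: started with d, last symbol d; s2: started with c (dead); s3: started with d, last symbol c.
Each missing δ(q, a) is the state matching the new tracked value after reading a.
δ(s1, c) = s3; δ(s3, d) = s1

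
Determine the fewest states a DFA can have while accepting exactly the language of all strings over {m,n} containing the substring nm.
By Myhill–Nerode, count the distinguishable equivalence classes: 3 classes — one per longest suffix of the input that is a prefix of 'nm' (lengths 0 through 1), plus an absorbing 'already seen nm' class.
3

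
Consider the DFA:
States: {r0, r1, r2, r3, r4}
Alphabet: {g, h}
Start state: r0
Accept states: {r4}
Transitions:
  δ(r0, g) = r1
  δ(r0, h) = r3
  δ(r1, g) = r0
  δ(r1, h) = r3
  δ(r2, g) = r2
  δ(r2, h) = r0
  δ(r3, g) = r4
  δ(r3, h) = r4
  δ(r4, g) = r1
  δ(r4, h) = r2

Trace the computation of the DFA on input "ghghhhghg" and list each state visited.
read 'g': r0 → r1
  read 'h': r1 → r3
  read 'g': r3 → r4
  read 'h': r4 → r2
  read 'h': r2 → r0
  read 'h': r0 → r3
  read 'g': r3 → r4
  read 'h': r4 → r2
  read 'g': r2 → r2
r0 -> r1 -> r3 -> r4 -> r2 -> r0 -> r3 -> r4 -> r2 -> r2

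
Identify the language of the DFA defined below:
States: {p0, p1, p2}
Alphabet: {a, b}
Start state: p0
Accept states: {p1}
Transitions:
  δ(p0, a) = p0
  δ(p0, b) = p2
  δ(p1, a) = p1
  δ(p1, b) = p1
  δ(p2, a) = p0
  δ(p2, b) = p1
Testing a few strings:
  'bb' → accept
  'a' → reject
  'aba' → reject
  'abbb' → accept
State roles: p0=no progress toward bb; p1=substring bb seen; p2=one trailing b
All strings over {a,b} containing the substring bb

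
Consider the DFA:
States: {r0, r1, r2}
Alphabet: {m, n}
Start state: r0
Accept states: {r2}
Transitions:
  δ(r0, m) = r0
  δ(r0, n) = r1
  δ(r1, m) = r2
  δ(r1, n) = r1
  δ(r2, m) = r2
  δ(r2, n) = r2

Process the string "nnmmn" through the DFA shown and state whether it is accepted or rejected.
Processing string "nnmmn":
  r0 --n--> r1
  r1 --n--> r1
  r1 --m--> r2
  r2 --m--> r2
  r2 --n--> r2
Final state: r2
Accept states: {r2}
Yes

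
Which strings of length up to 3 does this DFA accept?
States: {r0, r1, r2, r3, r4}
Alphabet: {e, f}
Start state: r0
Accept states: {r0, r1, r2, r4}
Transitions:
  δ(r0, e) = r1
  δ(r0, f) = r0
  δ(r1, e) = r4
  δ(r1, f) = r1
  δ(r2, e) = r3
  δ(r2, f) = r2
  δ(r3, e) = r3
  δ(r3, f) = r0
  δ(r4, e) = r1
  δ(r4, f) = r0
ε, e, f, ee, ef, fe, ff, eee, eef, efe, eff, fee, fef, ffe, fff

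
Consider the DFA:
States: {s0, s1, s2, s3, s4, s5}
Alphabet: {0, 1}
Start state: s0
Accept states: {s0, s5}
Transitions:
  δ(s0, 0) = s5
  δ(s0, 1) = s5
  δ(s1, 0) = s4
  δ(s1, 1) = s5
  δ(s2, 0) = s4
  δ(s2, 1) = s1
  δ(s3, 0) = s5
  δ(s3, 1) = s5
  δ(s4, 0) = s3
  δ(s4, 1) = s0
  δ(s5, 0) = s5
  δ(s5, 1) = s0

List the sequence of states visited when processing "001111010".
read '0': s0 → s5
  read '0': s5 → s5
  read '1': s5 → s0
  read '1': s0 → s5
  read '1': s5 → s0
  read '1': s0 → s5
  read '0': s5 → s5
  read '1': s5 → s0
  read '0': s0 → s5
s0 -> s5 -> s5 -> s0 -> s5 -> s0 -> s5 -> s5 -> s0 -> s5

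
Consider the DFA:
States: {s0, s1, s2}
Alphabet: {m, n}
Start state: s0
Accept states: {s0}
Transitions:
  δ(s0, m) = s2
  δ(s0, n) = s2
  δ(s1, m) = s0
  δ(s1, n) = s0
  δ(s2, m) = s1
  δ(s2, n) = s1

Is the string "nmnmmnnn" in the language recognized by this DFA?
Processing string "nmnmmnnn":
  s0 --n--> s2
  s2 --m--> s1
  s1 --n--> s0
  s0 --m--> s2
  s2 --m--> s1
  s1 --n--> s0
  s0 --n--> s2
  s2 --n--> s1
Final state: s1
Accept states: {s0}
No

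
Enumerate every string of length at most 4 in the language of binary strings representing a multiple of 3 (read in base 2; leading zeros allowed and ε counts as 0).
ε, 0, 00, 11, 000, 011, 110, 0000, 0011, 0110, 1001, 1100, 1111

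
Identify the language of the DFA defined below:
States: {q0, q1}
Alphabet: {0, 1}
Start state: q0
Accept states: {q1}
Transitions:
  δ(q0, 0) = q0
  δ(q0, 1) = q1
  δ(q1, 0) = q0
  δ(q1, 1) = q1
Testing a few strings:
  '01' → accept
  '11' → accept
  '0' → reject
  '10' → reject
State roles: q0=last symbol not 1; q1=last symbol is 1
All binary strings ending with 1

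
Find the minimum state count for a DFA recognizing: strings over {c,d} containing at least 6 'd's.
By Myhill–Nerode, count the distinguishable equivalence classes: 7 classes — having seen 0, 1, …, 5, or ≥6 copies of 'd'; any two classes i < j (j ≤ 6) are distinguished by the string d^(6−j), which takes class j to 6 copies (accepted) but leaves class i below 6 (rejected).
7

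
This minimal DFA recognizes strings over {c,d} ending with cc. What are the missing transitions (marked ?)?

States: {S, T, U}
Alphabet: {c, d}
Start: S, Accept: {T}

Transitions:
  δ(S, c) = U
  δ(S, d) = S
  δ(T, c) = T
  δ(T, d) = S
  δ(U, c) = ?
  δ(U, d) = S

From the language and accept set, identify what each state tracks — S: last symbol not c; T: two trailing c's; U: one trailing c.
Each missing δ(q, a) is the state matching the new tracked value after reading a.
δ(U, c) = T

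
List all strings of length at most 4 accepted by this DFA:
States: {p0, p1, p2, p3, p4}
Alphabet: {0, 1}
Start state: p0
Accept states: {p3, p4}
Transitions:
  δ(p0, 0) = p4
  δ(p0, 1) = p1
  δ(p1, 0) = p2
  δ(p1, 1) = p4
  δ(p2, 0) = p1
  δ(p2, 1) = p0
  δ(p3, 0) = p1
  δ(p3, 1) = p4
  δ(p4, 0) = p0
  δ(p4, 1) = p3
0, 01, 11, 000, 011, 111, 0001, 0011, 0101, 0111, 1001, 1010, 1100, 1111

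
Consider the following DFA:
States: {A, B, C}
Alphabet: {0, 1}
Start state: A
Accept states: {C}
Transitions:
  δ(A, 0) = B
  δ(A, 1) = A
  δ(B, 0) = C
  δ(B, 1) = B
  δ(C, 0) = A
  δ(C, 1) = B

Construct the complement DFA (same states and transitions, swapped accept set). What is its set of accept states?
Complement accept states = All states \ Original accept states
= {A, B, C} \ {C}
{A, B}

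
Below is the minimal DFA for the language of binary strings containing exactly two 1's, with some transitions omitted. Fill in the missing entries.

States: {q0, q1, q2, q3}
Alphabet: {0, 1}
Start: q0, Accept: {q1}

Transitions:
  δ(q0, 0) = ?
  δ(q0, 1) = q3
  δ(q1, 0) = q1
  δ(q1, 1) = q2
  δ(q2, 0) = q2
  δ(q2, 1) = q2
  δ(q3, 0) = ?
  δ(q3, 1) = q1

From the language and accept set, identify what each state tracks — q0: zero 1's; q1: two 1's; q2: ≥ three 1's (dead); q3: one 1.
Each missing δ(q, a) is the state matching the new tracked value after reading a.
δ(q0, 0) = q0; δ(q3, 0) = q3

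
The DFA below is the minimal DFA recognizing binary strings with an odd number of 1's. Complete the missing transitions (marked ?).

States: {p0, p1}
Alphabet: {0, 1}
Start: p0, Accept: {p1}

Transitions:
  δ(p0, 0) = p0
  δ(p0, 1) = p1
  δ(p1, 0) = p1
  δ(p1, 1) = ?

From the language and accept set, identify what each state tracks — p0: even number of 1's so far; p1: odd number of 1's so far.
Each missing δ(q, a) is the state matching the new tracked value after reading a.
δ(p1, 1) = p0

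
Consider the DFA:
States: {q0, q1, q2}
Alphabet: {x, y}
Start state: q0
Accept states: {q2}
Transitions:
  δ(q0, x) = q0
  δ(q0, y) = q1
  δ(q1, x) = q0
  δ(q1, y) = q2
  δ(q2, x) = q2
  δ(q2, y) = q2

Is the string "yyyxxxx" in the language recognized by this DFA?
Processing string "yyyxxxx":
  q0 --y--> q1
  q1 --y--> q2
  q2 --y--> q2
  q2 --x--> q2
  q2 --x--> q2
  q2 --x--> q2
  q2 --x--> q2
Final state: q2
Accept states: {q2}
Yes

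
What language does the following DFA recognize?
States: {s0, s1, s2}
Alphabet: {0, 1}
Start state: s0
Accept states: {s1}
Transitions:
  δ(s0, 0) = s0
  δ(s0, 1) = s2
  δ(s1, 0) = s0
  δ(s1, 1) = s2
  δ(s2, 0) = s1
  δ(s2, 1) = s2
Testing a few strings:
  '0' → reject
  '001' → reject
  '1001' → reject
  '1' → reject
State roles: s0=no suffix match; s1=suffix is 10; s2=one trailing 1
All binary strings ending with 10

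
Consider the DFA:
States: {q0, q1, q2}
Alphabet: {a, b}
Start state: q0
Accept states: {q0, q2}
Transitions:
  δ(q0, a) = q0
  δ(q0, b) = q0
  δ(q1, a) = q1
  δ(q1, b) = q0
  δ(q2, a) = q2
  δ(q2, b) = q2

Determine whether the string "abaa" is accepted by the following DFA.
Processing string "abaa":
  q0 --a--> q0
  q0 --b--> q0
  q0 --a--> q0
  q0 --a--> q0
Final state: q0
Accept states: {q0, q2}
Yes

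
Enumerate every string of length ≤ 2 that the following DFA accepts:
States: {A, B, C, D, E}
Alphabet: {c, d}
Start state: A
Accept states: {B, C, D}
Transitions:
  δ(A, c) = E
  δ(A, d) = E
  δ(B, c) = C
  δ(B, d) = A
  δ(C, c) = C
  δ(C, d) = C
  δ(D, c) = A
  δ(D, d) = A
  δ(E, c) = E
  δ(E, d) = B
cd, dd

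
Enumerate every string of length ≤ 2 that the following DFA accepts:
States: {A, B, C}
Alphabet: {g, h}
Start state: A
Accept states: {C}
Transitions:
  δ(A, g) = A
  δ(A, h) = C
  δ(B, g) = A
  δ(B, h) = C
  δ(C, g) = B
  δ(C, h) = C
h, gh, hh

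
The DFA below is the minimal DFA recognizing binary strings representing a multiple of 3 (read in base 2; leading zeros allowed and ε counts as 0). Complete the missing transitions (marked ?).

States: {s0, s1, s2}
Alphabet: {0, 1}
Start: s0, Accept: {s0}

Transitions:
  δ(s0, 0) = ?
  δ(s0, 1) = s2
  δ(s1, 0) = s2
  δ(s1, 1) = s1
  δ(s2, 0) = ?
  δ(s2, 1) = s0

From the language and accept set, identify what each state tracks — s0: value ≡ 0 (mod 3); s1: value ≡ 2 (mod 3); s2: value ≡ 1 (mod 3).
Each missing δ(q, a) is the state matching the new tracked value after reading a.
δ(s0, 0) = s0; δ(s2, 0) = s1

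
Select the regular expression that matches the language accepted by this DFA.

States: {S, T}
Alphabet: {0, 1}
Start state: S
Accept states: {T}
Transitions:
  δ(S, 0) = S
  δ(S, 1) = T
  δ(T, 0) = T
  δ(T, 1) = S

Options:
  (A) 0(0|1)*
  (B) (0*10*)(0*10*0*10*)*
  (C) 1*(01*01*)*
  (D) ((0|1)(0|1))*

Check each option against the DFA on short strings; one disagreement eliminates an option:
  (A) 0(0|1)*: on '0' the DFA goes S → S and rejects (S ∉ Accept), but the regex matches it → eliminate
  (B) (0*10*)(0*10*0*10*)*: agrees with the DFA on every string of length ≤ 6
  (C) 1*(01*01*)*: on ε the DFA stays in S and rejects (S ∉ Accept), but the regex matches it → eliminate
  (D) ((0|1)(0|1))*: on ε the DFA stays in S and rejects (S ∉ Accept), but the regex matches it → eliminate
Only (B) is consistent with the DFA.
(B) (0*10*)(0*10*0*10*)*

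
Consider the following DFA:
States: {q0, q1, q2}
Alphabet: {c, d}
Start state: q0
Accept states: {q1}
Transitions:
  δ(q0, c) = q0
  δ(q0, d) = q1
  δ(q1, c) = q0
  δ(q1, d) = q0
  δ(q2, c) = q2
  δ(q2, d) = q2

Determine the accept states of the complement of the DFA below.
Complement accept states = All states \ Original accept states
= {q0, q1, q2} \ {q1}
{q0, q2}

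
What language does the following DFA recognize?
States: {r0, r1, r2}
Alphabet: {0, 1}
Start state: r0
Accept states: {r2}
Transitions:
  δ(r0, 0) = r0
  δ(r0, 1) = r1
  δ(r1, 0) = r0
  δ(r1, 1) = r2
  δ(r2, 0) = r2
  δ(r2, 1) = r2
Testing a few strings:
  '0111' → accept
  '0' → reject
  '000' → reject
  '0010' → reject
State roles: r0=no progress toward 11; r1=one trailing 1; r2=substring 11 seen
All binary strings containing the substring 11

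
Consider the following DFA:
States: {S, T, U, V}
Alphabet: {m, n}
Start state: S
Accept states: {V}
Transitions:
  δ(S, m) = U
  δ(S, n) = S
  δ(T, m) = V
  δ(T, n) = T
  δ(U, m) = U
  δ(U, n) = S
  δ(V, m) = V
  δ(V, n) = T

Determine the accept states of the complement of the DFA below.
Complement accept states = All states \ Original accept states
= {S, T, U, V} \ {V}
{S, T, U}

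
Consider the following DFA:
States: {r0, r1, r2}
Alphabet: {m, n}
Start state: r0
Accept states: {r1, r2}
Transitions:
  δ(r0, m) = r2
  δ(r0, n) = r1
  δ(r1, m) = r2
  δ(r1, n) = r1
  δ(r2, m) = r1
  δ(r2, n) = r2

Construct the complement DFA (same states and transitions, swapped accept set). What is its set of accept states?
Complement accept states = All states \ Original accept states
= {r0, r1, r2} \ {r1, r2}
{r0}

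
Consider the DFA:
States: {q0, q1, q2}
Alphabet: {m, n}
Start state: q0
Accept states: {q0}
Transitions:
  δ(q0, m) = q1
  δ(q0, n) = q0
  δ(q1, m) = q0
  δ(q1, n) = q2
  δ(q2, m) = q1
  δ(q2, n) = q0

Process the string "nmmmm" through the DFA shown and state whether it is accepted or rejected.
Processing string "nmmmm":
  q0 --n--> q0
  q0 --m--> q1
  q1 --m--> q0
  q0 --m--> q1
  q1 --m--> q0
Final state: q0
Accept states: {q0}
Yes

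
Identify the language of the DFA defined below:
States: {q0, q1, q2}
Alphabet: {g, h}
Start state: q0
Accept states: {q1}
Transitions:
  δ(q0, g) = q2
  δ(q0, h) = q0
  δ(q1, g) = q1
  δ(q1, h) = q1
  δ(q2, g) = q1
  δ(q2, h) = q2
Testing a few strings:
  'gh' → reject
  'ghh' → reject
  'hhg' → reject
  'hhhg' → reject
State roles: q0=zero g's seen; q1=≥ two g's seen; q2=one g seen
All strings over {g,h} containing at least two g's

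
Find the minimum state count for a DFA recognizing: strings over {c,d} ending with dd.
By Myhill–Nerode, count the distinguishable equivalence classes: 3 classes — one per longest suffix of the input that is a prefix of 'dd' (lengths 0 through 2); only the length-2 class is accepting.
3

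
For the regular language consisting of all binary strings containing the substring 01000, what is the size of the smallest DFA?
By Myhill–Nerode, count the distinguishable equivalence classes: 6 classes — one per longest suffix of the input that is a prefix of '01000' (lengths 0 through 4), plus an absorbing 'already seen 01000' class.
6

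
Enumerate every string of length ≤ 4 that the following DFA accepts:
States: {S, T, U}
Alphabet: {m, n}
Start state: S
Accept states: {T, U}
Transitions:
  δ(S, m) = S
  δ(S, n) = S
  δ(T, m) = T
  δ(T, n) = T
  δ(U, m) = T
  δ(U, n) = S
None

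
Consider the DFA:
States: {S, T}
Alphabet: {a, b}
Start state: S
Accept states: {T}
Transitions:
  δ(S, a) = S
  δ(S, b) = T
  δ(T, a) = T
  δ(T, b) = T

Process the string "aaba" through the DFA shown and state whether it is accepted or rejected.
Processing string "aaba":
  S --a--> S
  S --a--> S
  S --b--> T
  T --a--> T
Final state: T
Accept states: {T}
Yes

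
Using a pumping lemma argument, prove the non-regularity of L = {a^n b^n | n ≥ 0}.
Assume L is regular with pumping length p. Idea: pumping the a-block changes the count balance.
Choose s = a^p b^p (length 2p ≥ p). By the pumping lemma, s = xyz with |xy| ≤ p, |y| > 0. So y = a^k for some k > 0 (since xy is entirely within the a's). Pumping gives xy²z = a^(p+k) b^p, which is not in L since p+k ≠ p.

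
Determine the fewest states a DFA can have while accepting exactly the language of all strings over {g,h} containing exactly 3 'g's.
By Myhill–Nerode, count the distinguishable equivalence classes: 5 classes — having seen 0, 1, …, 3, or >3 copies of 'g'; the count-3 class is the only accepting one and >3 is dead.
5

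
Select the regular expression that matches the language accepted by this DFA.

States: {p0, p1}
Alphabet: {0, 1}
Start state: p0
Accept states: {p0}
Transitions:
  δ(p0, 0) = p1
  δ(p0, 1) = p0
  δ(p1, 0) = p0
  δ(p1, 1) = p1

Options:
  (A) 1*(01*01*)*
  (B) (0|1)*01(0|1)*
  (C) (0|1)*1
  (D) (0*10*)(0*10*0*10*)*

Check each option against the DFA on short strings; one disagreement eliminates an option:
  (A) 1*(01*01*)*: agrees with the DFA on every string of length ≤ 6
  (B) (0|1)*01(0|1)*: on ε the DFA stays in p0 and accepts (p0 ∈ Accept), but the regex does not match it → eliminate
  (C) (0|1)*1: on ε the DFA stays in p0 and accepts (p0 ∈ Accept), but the regex does not match it → eliminate
  (D) (0*10*)(0*10*0*10*)*: on ε the DFA stays in p0 and accepts (p0 ∈ Accept), but the regex does not match it → eliminate
Only (A) is consistent with the DFA.
(A) 1*(01*01*)*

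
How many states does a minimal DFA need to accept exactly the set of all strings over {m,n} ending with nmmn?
By Myhill–Nerode, count the distinguishable equivalence classes: 5 classes — one per longest suffix of the input that is a prefix of 'nmmn' (lengths 0 through 4); only the length-4 class is accepting.
5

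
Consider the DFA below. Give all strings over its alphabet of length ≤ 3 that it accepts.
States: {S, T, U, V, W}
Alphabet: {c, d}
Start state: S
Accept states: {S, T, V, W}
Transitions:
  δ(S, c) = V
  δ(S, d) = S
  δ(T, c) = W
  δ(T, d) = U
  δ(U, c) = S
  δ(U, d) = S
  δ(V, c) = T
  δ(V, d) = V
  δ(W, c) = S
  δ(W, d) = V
ε, c, d, cc, cd, dc, dd, ccc, cdc, cdd, dcc, dcd, ddc, ddd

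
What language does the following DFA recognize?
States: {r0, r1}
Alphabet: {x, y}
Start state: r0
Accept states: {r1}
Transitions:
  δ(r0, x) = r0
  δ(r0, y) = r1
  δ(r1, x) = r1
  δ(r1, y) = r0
Testing a few strings:
  'xy' → accept
  'yxy' → reject
  'xyy' → reject
  'yy' → reject
State roles: r0=even number of y's so far; r1=odd number of y's so far
All strings over {x,y} with an odd number of y's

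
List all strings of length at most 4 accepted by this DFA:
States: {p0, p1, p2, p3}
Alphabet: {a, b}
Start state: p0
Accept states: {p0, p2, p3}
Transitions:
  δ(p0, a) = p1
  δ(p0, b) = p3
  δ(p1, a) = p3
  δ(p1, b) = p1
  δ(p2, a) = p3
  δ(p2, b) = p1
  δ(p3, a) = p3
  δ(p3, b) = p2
ε, b, aa, ba, bb, aaa, aab, aba, baa, bab, bba, aaaa, aaab, aaba, abaa, abab, abba, baaa, baab, baba, bbaa, bbab, bbba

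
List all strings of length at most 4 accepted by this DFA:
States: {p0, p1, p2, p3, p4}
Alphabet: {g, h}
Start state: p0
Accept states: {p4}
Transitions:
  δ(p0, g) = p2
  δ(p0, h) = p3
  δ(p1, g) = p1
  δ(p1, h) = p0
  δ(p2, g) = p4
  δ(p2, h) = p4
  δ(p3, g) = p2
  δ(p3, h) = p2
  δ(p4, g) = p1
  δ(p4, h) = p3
gg, gh, hgg, hgh, hhg, hhh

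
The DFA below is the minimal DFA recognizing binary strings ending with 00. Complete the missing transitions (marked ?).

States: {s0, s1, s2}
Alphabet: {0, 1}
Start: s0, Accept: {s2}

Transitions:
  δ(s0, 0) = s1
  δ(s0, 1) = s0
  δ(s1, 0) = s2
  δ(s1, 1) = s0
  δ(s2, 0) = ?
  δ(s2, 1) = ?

From the language and accept set, identify what each state tracks — s0: last symbol not 0; s1: one trailing 0; s2: two trailing 0's.
Each missing δ(q, a) is the state matching the new tracked value after reading a.
δ(s2, 0) = s2; δ(s2, 1) = s0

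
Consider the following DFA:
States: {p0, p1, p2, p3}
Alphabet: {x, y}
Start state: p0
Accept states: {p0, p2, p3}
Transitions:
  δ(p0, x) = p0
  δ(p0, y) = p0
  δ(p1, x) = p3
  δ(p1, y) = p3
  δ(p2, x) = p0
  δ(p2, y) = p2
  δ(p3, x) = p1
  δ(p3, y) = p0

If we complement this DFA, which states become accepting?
Complement accept states = All states \ Original accept states
= {p0, p1, p2, p3} \ {p0, p2, p3}
{p1}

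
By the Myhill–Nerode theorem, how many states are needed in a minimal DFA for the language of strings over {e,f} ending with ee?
By Myhill–Nerode, count the distinguishable equivalence classes: 3 classes — one per longest suffix of the input that is a prefix of 'ee' (lengths 0 through 2); only the length-2 class is accepting.
3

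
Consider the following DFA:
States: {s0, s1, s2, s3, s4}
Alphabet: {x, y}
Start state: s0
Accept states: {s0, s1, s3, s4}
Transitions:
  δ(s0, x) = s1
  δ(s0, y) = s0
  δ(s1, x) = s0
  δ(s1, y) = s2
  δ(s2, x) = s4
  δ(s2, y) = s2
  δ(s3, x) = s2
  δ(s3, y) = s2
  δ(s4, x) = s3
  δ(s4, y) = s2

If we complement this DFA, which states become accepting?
Complement accept states = All states \ Original accept states
= {s0, s1, s2, s3, s4} \ {s0, s1, s3, s4}
{s2}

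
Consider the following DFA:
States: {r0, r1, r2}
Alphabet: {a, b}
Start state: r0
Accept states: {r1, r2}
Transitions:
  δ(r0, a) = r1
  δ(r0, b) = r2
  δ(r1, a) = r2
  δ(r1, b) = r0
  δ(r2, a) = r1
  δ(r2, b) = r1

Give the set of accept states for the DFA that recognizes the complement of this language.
Complement accept states = All states \ Original accept states
= {r0, r1, r2} \ {r1, r2}
{r0}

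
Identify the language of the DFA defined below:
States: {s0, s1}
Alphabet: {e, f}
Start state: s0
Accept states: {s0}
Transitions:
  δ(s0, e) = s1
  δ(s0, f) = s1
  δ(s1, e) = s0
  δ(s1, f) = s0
Testing a few strings:
  'fff' → reject
  'f' → reject
  'ee' → accept
  'e' → reject
State roles: s0=even length so far; s1=odd length so far
All strings over {e,f} of even length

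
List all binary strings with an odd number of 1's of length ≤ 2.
1, 01, 10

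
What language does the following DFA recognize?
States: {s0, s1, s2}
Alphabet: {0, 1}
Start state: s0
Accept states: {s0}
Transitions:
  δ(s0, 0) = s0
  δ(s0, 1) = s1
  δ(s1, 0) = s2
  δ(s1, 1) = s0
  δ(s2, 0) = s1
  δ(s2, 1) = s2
Testing a few strings:
  '00' → accept
  '11' → accept
  '1110' → reject
  '0' → accept
State roles: s0=value ≡ 0 (mod 3); s1=value ≡ 1 (mod 3); s2=value ≡ 2 (mod 3)
All binary strings representing a multiple of 3 (read in base 2; leading zeros allowed and ε counts as 0)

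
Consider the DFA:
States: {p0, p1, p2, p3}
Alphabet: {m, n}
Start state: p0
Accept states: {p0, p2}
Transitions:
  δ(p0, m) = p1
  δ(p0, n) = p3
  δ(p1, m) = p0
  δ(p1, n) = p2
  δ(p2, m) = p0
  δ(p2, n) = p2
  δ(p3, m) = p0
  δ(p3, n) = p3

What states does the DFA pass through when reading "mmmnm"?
read 'm': p0 → p1
  read 'm': p1 → p0
  read 'm': p0 → p1
  read 'n': p1 → p2
  read 'm': p2 → p0
p0 -> p1 -> p0 -> p1 -> p2 -> p0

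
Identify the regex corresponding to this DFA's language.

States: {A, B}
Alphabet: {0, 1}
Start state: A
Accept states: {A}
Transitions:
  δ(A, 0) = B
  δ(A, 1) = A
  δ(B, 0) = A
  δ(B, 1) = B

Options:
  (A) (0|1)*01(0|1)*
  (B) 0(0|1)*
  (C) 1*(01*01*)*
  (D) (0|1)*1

Check each option against the DFA on short strings; one disagreement eliminates an option:
  (A) (0|1)*01(0|1)*: on ε the DFA stays in A and accepts (A ∈ Accept), but the regex does not match it → eliminate
  (B) 0(0|1)*: on ε the DFA stays in A and accepts (A ∈ Accept), but the regex does not match it → eliminate
  (C) 1*(01*01*)*: agrees with the DFA on every string of length ≤ 6
  (D) (0|1)*1: on ε the DFA stays in A and accepts (A ∈ Accept), but the regex does not match it → eliminate
Only (C) is consistent with the DFA.
(C) 1*(01*01*)*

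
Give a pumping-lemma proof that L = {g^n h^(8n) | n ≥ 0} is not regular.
Assume L is regular with pumping length p. Idea: pumping the g-block breaks the 1:8 ratio.
Choose s = g^p h^(8p) (length 9p ≥ p). By the pumping lemma, s = xyz with |xy| ≤ p, |y| > 0, so y = g^k with k ≥ 1. Then xy²z = g^(p+k) h^(8p). For this to be in L we would need 8p = 8(p+k), i.e. 8k = 0, contradicting k ≥ 1. So xy²z ∉ L.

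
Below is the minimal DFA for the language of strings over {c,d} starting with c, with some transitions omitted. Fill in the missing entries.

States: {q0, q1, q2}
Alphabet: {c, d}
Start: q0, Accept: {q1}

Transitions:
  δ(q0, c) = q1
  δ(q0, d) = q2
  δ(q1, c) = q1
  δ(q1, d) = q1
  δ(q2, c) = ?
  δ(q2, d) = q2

From the language and accept set, identify what each state tracks — q0: no input read; q1: started with c; q2: started with d (dead).
Each missing δ(q, a) is the state matching the new tracked value after reading a.
δ(q2, c) = q2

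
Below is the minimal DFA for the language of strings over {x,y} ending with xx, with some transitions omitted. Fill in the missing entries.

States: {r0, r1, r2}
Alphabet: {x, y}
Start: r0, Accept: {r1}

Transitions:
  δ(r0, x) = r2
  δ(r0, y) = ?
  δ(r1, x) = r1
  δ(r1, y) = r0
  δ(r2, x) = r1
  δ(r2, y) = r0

From the language and accept set, identify what each state tracks — r0: last symbol not x; r1: two trailing x's; r2: one trailing x.
Each missing δ(q, a) is the state matching the new tracked value after reading a.
δ(r0, y) = r0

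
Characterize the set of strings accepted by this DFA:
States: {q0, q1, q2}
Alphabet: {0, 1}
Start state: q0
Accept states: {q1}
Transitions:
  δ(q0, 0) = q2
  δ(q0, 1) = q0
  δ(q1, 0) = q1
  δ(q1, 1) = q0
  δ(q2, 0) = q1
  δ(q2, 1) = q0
Testing a few strings:
  '011' → reject
  '0011' → reject
  '1' → reject
  '0101' → reject
State roles: q0=last symbol not 0; q1=two trailing 0's; q2=one trailing 0
All binary strings ending with 00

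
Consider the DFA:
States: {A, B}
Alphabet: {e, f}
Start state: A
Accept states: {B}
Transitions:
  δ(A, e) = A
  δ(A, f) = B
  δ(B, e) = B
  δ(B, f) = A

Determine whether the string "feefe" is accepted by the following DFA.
Processing string "feefe":
  A --f--> B
  B --e--> B
  B --e--> B
  B --f--> A
  A --e--> A
Final state: A
Accept states: {B}
No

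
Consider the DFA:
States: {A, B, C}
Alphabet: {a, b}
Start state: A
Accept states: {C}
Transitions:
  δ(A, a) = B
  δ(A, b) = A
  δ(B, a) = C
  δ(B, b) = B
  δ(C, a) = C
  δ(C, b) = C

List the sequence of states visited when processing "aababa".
read 'a': A → B
  read 'a': B → C
  read 'b': C → C
  read 'a': C → C
  read 'b': C → C
  read 'a': C → C
A -> B -> C -> C -> C -> C -> C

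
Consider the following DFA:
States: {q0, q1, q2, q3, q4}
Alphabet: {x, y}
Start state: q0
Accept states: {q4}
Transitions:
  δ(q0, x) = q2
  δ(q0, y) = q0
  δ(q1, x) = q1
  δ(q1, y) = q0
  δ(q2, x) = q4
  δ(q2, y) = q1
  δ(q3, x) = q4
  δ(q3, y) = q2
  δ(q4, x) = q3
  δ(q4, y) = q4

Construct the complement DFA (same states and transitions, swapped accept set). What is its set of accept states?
Complement accept states = All states \ Original accept states
= {q0, q1, q2, q3, q4} \ {q4}
{q0, q1, q2, q3}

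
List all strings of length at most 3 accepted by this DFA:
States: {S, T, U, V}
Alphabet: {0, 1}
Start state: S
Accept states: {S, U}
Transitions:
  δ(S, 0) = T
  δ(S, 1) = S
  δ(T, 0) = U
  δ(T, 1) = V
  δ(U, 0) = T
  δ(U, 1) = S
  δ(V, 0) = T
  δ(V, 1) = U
ε, 1, 00, 11, 001, 011, 100, 111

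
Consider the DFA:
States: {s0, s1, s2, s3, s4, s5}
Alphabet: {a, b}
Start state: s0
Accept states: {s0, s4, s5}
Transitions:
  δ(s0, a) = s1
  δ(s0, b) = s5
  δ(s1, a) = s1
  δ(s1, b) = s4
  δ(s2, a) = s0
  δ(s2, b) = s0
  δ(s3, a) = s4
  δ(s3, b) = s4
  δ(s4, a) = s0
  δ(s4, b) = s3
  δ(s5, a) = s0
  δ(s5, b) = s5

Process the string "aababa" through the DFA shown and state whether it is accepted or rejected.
Processing string "aababa":
  s0 --a--> s1
  s1 --a--> s1
  s1 --b--> s4
  s4 --a--> s0
  s0 --b--> s5
  s5 --a--> s0
Final state: s0
Accept states: {s0, s4, s5}
Yes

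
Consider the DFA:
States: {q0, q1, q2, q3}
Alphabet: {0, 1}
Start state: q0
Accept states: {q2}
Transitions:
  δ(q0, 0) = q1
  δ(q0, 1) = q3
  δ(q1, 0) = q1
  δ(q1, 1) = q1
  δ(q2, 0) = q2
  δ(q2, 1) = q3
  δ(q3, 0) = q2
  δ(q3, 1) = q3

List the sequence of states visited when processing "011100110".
read '0': q0 → q1
  read '1': q1 → q1
  read '1': q1 → q1
  read '1': q1 → q1
  read '0': q1 → q1
  read '0': q1 → q1
  read '1': q1 → q1
  read '1': q1 → q1
  read '0': q1 → q1
q0 -> q1 -> q1 -> q1 -> q1 -> q1 -> q1 -> q1 -> q1 -> q1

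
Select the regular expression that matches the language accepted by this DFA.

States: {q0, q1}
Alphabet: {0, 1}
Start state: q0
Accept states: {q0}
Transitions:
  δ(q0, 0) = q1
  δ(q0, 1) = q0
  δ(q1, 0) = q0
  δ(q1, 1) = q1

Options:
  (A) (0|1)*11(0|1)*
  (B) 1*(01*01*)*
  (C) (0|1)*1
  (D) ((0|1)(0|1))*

Check each option against the DFA on short strings; one disagreement eliminates an option:
  (A) (0|1)*11(0|1)*: on ε the DFA stays in q0 and accepts (q0 ∈ Accept), but the regex does not match it → eliminate
  (B) 1*(01*01*)*: agrees with the DFA on every string of length ≤ 6
  (C) (0|1)*1: on ε the DFA stays in q0 and accepts (q0 ∈ Accept), but the regex does not match it → eliminate
  (D) ((0|1)(0|1))*: on '1' the DFA goes q0 → q0 and accepts (q0 ∈ Accept), but the regex does not match it → eliminate
Only (B) is consistent with the DFA.
(B) 1*(01*01*)*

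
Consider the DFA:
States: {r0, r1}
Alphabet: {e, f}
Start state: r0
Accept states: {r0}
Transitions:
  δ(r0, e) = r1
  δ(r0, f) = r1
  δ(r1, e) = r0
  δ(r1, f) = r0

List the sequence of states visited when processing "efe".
read 'e': r0 → r1
  read 'f': r1 → r0
  read 'e': r0 → r1
r0 -> r1 -> r0 -> r1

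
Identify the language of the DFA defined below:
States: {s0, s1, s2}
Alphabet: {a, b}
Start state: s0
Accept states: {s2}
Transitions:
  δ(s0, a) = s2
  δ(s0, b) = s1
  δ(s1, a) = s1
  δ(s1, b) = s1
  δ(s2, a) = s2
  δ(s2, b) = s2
Testing a few strings:
  'aba' → accept
  'ab' → accept
  'ba' → reject
  'aaa' → accept
State roles: s0=no input read; s1=started with b (dead); s2=started with a
All strings over {a,b} starting with a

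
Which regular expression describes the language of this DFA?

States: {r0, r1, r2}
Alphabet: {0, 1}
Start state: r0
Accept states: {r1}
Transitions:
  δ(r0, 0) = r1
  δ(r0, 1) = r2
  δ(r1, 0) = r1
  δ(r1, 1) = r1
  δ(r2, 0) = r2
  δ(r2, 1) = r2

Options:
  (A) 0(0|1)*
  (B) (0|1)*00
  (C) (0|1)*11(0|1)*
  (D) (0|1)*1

Check each option against the DFA on short strings; one disagreement eliminates an option:
  (A) 0(0|1)*: agrees with the DFA on every string of length ≤ 6
  (B) (0|1)*00: on '0' the DFA goes r0 → r1 and accepts (r1 ∈ Accept), but the regex does not match it → eliminate
  (C) (0|1)*11(0|1)*: on '0' the DFA goes r0 → r1 and accepts (r1 ∈ Accept), but the regex does not match it → eliminate
  (D) (0|1)*1: on '0' the DFA goes r0 → r1 and accepts (r1 ∈ Accept), but the regex does not match it → eliminate
Only (A) is consistent with the DFA.
(A) 0(0|1)*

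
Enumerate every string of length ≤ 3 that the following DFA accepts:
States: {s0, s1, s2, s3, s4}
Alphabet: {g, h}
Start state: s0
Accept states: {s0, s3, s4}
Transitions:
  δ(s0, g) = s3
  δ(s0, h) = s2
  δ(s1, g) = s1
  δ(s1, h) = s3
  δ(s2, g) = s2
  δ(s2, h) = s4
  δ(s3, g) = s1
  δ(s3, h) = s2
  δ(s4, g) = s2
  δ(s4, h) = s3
ε, g, hh, ggh, ghh, hgh, hhh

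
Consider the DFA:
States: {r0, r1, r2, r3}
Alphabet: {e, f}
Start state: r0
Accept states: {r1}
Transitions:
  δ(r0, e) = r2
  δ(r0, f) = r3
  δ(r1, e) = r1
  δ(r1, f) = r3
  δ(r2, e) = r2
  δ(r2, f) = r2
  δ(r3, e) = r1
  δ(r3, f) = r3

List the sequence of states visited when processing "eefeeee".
read 'e': r0 → r2
  read 'e': r2 → r2
  read 'f': r2 → r2
  read 'e': r2 → r2
  read 'e': r2 → r2
  read 'e': r2 → r2
  read 'e': r2 → r2
r0 -> r2 -> r2 -> r2 -> r2 -> r2 -> r2 -> r2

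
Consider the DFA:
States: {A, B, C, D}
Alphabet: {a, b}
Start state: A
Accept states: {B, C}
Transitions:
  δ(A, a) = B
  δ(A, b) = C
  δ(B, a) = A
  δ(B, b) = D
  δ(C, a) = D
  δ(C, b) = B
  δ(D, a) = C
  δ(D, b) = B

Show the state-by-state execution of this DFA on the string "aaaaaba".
read 'a': A → B
  read 'a': B → A
  read 'a': A → B
  read 'a': B → A
  read 'a': A → B
  read 'b': B → D
  read 'a': D → C
A -> B -> A -> B -> A -> B -> D -> C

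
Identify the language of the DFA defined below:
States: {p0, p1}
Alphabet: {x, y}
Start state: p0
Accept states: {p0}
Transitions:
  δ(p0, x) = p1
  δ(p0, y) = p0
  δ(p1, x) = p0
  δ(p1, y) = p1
Testing a few strings:
  'x' → reject
  'yxy' → reject
  'yx' → reject
  'yyx' → reject
State roles: p0=even number of x's so far; p1=odd number of x's so far
All strings over {x,y} with an even number of x's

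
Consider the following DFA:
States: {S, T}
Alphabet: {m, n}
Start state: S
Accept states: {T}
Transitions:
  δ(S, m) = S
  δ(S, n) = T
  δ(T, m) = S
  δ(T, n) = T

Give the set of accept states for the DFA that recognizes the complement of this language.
Complement accept states = All states \ Original accept states
= {S, T} \ {T}
{S}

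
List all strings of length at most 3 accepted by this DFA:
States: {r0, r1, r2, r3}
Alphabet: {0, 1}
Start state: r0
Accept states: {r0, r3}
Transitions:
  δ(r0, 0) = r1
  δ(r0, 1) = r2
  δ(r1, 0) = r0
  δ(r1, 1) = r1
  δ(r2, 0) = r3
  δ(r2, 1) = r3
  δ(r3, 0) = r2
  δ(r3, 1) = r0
ε, 00, 10, 11, 010, 101, 111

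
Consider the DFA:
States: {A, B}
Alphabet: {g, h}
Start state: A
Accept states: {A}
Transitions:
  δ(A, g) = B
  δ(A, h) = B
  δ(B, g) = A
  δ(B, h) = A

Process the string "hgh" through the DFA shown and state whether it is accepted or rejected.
Processing string "hgh":
  A --h--> B
  B --g--> A
  A --h--> B
Final state: B
Accept states: {A}
No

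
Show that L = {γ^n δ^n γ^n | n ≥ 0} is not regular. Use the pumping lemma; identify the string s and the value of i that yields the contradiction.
Assume L is regular with pumping length p. Idea: pumping the first γ-block unbalances it against the other two.
Choose s = γ^p δ^p γ^p ∈ L (|s| = 3p ≥ p). By the pumping lemma, s = xyz with |xy| ≤ p, |y| > 0, so y = γ^k with k ≥ 1, inside the first γ-block. Then xy²z = γ^(p+k) δ^p γ^p. The first block has length p+k ≠ p, so the three block lengths are no longer equal and xy²z ∉ L.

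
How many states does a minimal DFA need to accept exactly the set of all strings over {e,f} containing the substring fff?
By Myhill–Nerode, count the distinguishable equivalence classes: 4 classes — one per longest suffix of the input that is a prefix of 'fff' (lengths 0 through 2), plus an absorbing 'already seen fff' class.
4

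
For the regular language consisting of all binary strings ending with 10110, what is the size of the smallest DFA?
By Myhill–Nerode, count the distinguishable equivalence classes: 6 classes — one per longest suffix of the input that is a prefix of '10110' (lengths 0 through 5); only the length-5 class is accepting.
6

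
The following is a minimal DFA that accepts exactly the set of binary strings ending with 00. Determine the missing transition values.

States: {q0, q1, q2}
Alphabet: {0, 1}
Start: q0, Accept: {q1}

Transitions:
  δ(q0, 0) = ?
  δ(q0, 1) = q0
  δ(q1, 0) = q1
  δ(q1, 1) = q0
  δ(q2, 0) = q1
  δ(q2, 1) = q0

From the language and accept set, identify what each state tracks — q0: last symbol not 0; q1: two trailing 0's; q2: one trailing 0.
Each missing δ(q, a) is the state matching the new tracked value after reading a.
δ(q0, 0) = q2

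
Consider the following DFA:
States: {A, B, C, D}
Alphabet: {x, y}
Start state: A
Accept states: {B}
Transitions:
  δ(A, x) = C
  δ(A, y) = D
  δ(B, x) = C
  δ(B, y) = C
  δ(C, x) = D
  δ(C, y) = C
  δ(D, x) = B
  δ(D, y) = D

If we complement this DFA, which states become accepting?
Complement accept states = All states \ Original accept states
= {A, B, C, D} \ {B}
{A, C, D}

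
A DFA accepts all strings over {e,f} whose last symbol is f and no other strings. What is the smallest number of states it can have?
By Myhill–Nerode, count the distinguishable equivalence classes: 2^1 = 2 classes — the DFA must remember the last 1 symbol read; every pair of distinct length-1 suffixes is distinguishable by some continuation.
2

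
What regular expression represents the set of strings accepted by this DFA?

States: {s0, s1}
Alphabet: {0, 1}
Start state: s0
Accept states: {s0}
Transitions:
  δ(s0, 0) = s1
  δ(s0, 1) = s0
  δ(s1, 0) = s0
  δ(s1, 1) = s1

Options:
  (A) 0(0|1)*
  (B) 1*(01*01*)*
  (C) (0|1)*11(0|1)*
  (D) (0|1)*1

Check each option against the DFA on short strings; one disagreement eliminates an option:
  (A) 0(0|1)*: on ε the DFA stays in s0 and accepts (s0 ∈ Accept), but the regex does not match it → eliminate
  (B) 1*(01*01*)*: agrees with the DFA on every string of length ≤ 6
  (C) (0|1)*11(0|1)*: on ε the DFA stays in s0 and accepts (s0 ∈ Accept), but the regex does not match it → eliminate
  (D) (0|1)*1: on ε the DFA stays in s0 and accepts (s0 ∈ Accept), but the regex does not match it → eliminate
Only (B) is consistent with the DFA.
(B) 1*(01*01*)*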